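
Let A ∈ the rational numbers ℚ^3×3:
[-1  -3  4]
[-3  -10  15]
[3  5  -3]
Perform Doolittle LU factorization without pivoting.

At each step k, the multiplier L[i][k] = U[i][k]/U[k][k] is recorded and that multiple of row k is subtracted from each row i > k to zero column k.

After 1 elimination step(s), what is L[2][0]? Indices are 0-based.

L[2][0] = -3

Step 1: pivot at (0,0) is -1.
  row1 ← row1 − (3)·row0  ⇒  L[1][0]=3, U row1=(0, -1, 3)
  row2 ← row2 − (-3)·row0  ⇒  L[2][0]=-3, U row2=(0, -4, 9)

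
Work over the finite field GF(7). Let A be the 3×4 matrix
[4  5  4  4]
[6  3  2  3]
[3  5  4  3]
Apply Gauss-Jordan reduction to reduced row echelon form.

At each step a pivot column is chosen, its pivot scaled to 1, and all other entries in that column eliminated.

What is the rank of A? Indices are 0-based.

step 1: normalize row 0 (÷4) = (1, 3, 1, 1)
  row 1: subtract 6×row0 = (0, 6, 3, 4)
  row 2: subtract 3×row0 = (0, 3, 1, 0)
step 2: normalize row 1 (÷6) = (0, 1, 4, 3)
  row 0: subtract 3×row1 = (1, 0, 3, 6)
  row 2: subtract 3×row1 = (0, 0, 3, 5)
step 3: normalize row 2 (÷3) = (0, 0, 1, 4)
  row 0: subtract 3×row2 = (1, 0, 0, 1)
  row 1: subtract 4×row2 = (0, 1, 0, 1)

rank = 3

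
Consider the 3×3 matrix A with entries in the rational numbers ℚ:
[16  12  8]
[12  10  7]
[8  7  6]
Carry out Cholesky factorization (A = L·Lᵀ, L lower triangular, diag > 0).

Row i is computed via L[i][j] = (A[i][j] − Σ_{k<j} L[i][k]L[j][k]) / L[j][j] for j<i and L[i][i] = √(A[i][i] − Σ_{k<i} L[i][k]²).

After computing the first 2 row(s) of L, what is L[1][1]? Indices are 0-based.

L[1][1] = 1

Step 1: L[0][0] = √(16) = 4.
  L[1][0] = (12) / L[0][0] = 3.
Step 2: L[1][1] = √(1) = 1.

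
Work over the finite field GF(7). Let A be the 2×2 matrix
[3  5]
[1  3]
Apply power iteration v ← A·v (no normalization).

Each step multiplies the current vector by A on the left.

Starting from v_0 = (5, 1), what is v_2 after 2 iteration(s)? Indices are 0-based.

v_0 = (5, 1).
v_1 = A·v_0 = (6, 1).
v_2 = A·v_1 = (2, 2).

v_2 = (2, 2)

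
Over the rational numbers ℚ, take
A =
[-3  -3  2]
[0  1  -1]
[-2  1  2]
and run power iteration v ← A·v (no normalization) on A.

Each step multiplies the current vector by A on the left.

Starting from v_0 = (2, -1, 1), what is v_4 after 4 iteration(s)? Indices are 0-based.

v_0 = (2, -1, 1).
v_1 = A·v_0 = (-1, -2, -3).
v_2 = A·v_1 = (3, 1, -6).
v_3 = A·v_2 = (-24, 7, -17).
v_4 = A·v_3 = (17, 24, 21).

v_4 = (17, 24, 21)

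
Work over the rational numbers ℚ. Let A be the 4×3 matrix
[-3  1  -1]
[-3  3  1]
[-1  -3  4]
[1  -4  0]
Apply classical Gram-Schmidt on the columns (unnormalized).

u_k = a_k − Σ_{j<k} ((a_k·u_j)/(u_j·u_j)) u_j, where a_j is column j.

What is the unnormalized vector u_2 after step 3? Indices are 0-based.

u_2 = (-121/59, 53/59, 122/59, -82/59)

Step 1: u_0 = a_0 = (-3, -3, -1, 1).
Step 2: u_1 = a_1 − (-13/20)·u_0 = (-19/20, 21/20, -73/20, -67/20).
Step 3: u_2 = a_2 − (-1/5)·u_0 − (-28/59)·u_1 = (-121/59, 53/59, 122/59, -82/59).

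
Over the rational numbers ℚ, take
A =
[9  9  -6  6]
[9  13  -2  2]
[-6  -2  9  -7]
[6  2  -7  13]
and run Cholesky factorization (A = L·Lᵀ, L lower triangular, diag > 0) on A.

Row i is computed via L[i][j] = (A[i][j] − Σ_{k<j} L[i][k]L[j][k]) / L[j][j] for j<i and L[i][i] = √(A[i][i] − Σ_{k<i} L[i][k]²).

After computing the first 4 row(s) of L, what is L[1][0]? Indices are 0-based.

L[1][0] = 3

Step 1: L[0][0] = √(9) = 3.
  L[1][0] = (9) / L[0][0] = 3.
Step 2: L[1][1] = √(4) = 2.
  L[2][0] = (-6) / L[0][0] = -2.
  L[2][1] = (4) / L[1][1] = 2.
Step 3: L[2][2] = √(1) = 1.
  L[3][0] = (6) / L[0][0] = 2.
  L[3][1] = (-4) / L[1][1] = -2.
  L[3][2] = (1) / L[2][2] = 1.
Step 4: L[3][3] = √(4) = 2.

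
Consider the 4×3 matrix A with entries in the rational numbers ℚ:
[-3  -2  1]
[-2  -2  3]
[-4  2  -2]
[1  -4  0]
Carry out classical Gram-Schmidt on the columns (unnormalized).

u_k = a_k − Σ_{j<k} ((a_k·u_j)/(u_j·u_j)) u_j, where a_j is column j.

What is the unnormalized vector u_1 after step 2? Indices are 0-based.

Step 1: u_0 = a_0 = (-3, -2, -4, 1).
Step 2: u_1 = a_1 − (-1/15)·u_0 = (-11/5, -32/15, 26/15, -59/15).

u_1 = (-11/5, -32/15, 26/15, -59/15)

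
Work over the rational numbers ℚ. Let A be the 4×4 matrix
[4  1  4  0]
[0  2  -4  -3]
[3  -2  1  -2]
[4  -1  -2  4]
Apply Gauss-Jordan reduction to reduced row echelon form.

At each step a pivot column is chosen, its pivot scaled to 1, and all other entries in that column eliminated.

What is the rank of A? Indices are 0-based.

step 1: normalize row 0 (÷4) = (1, 1/4, 1, 0)
  row 2: subtract 3×row0 = (0, -11/4, -2, -2)
  row 3: subtract 4×row0 = (0, -2, -6, 4)
step 2: normalize row 1 (÷2) = (0, 1, -2, -3/2)
  row 0: subtract 1/4×row1 = (1, 0, 3/2, 3/8)
  row 2: subtract -11/4×row1 = (0, 0, -15/2, -49/8)
  row 3: subtract -2×row1 = (0, 0, -10, 1)
step 3: normalize row 2 (÷-15/2) = (0, 0, 1, 49/60)
  row 0: subtract 3/2×row2 = (1, 0, 0, -17/20)
  row 1: subtract -2×row2 = (0, 1, 0, 2/15)
  row 3: subtract -10×row2 = (0, 0, 0, 55/6)
step 4: normalize row 3 (÷55/6) = (0, 0, 0, 1)
  row 0: subtract -17/20×row3 = (1, 0, 0, 0)
  row 1: subtract 2/15×row3 = (0, 1, 0, 0)
  row 2: subtract 49/60×row3 = (0, 0, 1, 0)

rank = 4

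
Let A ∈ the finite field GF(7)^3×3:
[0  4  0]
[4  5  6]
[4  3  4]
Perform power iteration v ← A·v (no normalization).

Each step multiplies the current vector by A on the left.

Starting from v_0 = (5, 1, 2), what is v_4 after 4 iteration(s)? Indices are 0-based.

v_0 = (5, 1, 2).
v_1 = A·v_0 = (4, 2, 3).
v_2 = A·v_1 = (1, 2, 6).
v_3 = A·v_2 = (1, 1, 6).
v_4 = A·v_3 = (4, 3, 3).

v_4 = (4, 3, 3)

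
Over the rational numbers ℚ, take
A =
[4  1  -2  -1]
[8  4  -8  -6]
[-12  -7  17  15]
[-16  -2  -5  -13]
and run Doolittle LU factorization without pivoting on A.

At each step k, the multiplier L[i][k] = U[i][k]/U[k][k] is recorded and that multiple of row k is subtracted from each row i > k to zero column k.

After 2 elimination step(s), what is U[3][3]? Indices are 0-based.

k=0: U[0][0]=4
  eliminate (1,0): mult=2, new row 1: (0, 2, -4, -4); set L[1][0]=2
  eliminate (2,0): mult=-3, new row 2: (0, -4, 11, 12); set L[2][0]=-3
  eliminate (3,0): mult=-4, new row 3: (0, 2, -13, -17); set L[3][0]=-4
k=1: U[1][1]=2
  eliminate (2,1): mult=-2, new row 2: (0, 0, 3, 4); set L[2][1]=-2
  eliminate (3,1): mult=1, new row 3: (0, 0, -9, -13); set L[3][1]=1

U[3][3] = -13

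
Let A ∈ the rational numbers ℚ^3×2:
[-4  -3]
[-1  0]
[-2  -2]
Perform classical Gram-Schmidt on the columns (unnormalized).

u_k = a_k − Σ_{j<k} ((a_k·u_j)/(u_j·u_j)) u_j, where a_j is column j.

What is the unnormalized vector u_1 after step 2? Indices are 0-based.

Step 1: u_0 = a_0 = (-4, -1, -2).
Step 2: u_1 = a_1 − (16/21)·u_0 = (1/21, 16/21, -10/21).

u_1 = (1/21, 16/21, -10/21)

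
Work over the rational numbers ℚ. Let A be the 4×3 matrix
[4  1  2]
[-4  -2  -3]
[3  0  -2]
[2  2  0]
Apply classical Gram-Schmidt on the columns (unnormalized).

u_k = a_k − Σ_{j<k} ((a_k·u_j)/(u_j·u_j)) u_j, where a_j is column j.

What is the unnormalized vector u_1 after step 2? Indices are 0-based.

Step 1: u_0 = a_0 = (4, -4, 3, 2).
Step 2: u_1 = a_1 − (16/45)·u_0 = (-19/45, -26/45, -16/15, 58/45).

u_1 = (-19/45, -26/45, -16/15, 58/45)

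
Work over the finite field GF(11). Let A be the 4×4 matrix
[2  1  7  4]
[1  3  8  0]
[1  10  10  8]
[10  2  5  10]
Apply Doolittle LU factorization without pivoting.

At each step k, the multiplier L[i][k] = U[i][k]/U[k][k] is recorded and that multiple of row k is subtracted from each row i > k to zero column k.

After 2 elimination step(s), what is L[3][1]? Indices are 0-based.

Step 1: pivot at (0,0) is 2.
  row1 ← row1 − (6)·row0  ⇒  L[1][0]=6, U row1=(0, 8, 10, 9)
  row2 ← row2 − (6)·row0  ⇒  L[2][0]=6, U row2=(0, 4, 1, 6)
  row3 ← row3 − (5)·row0  ⇒  L[3][0]=5, U row3=(0, 8, 3, 1)
Step 2: pivot at (1,1) is 8.
  row2 ← row2 − (6)·row1  ⇒  L[2][1]=6, U row2=(0, 0, 7, 7)
  row3 ← row3 − (1)·row1  ⇒  L[3][1]=1, U row3=(0, 0, 4, 3)

L[3][1] = 1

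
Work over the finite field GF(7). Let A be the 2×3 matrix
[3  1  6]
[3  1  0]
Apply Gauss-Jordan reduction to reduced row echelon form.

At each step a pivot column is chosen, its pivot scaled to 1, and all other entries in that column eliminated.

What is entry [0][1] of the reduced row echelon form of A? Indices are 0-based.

[1] R0 /= 3  ⇒  (1, 5, 2)
     R1 -= 3·R0  ⇒  (0, 0, 1)
column 1 empty below row 1
[2] R1 /= 1  ⇒  (0, 0, 1)
     R0 -= 2·R1  ⇒  (1, 5, 0)

M[0][1] = 5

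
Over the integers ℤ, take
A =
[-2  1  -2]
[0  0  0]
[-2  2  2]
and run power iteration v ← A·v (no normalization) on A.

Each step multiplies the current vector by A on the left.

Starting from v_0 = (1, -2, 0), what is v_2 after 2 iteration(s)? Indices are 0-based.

v_2 = (20, 0, -4)

v_0 = (1, -2, 0).
v_1 = A·v_0 = (-4, 0, -6).
v_2 = A·v_1 = (20, 0, -4).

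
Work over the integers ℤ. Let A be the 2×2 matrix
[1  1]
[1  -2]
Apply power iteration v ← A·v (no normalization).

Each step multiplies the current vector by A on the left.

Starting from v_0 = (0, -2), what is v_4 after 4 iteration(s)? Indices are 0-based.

v_4 = (14, -52)

v_0 = (0, -2).
v_1 = A·v_0 = (-2, 4).
v_2 = A·v_1 = (2, -10).
v_3 = A·v_2 = (-8, 22).
v_4 = A·v_3 = (14, -52).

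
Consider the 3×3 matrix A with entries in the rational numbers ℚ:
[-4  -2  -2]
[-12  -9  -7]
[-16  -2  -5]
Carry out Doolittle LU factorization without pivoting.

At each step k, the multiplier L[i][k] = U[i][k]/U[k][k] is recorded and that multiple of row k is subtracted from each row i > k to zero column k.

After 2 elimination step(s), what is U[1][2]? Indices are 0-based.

U[1][2] = -1

[col 0] pivot -4
  R1 -= 3*R0 → (0, -3, -1)  (L[1][0] := 3)
  R2 -= 4*R0 → (0, 6, 3)  (L[2][0] := 4)
[col 1] pivot -3
  R2 -= -2*R1 → (0, 0, 1)  (L[2][1] := -2)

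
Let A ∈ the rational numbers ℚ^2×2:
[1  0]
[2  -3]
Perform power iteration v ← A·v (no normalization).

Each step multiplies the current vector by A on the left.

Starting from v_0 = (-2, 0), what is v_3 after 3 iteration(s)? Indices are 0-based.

v_0 = (-2, 0).
v_1 = A·v_0 = (-2, -4).
v_2 = A·v_1 = (-2, 8).
v_3 = A·v_2 = (-2, -28).

v_3 = (-2, -28)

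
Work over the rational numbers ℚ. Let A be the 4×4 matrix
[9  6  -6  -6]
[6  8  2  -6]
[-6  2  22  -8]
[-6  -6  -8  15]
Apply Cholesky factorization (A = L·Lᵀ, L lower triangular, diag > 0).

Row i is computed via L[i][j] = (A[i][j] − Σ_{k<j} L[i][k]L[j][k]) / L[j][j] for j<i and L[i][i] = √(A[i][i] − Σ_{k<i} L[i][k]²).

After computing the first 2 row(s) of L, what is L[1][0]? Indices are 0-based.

Step 1: L[0][0] = √(9) = 3.
  L[1][0] = (6) / L[0][0] = 2.
Step 2: L[1][1] = √(4) = 2.

L[1][0] = 2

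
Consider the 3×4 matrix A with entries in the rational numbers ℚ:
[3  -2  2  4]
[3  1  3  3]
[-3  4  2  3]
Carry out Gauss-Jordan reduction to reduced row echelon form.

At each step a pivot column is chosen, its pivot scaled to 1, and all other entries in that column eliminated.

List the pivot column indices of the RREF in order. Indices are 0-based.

pivot columns: 0, 1, 2

step 1: normalize row 0 (÷3) = (1, -2/3, 2/3, 4/3)
  row 1: subtract 3×row0 = (0, 3, 1, -1)
  row 2: subtract -3×row0 = (0, 2, 4, 7)
step 2: normalize row 1 (÷3) = (0, 1, 1/3, -1/3)
  row 0: subtract -2/3×row1 = (1, 0, 8/9, 10/9)
  row 2: subtract 2×row1 = (0, 0, 10/3, 23/3)
step 3: normalize row 2 (÷10/3) = (0, 0, 1, 23/10)
  row 0: subtract 8/9×row2 = (1, 0, 0, -14/15)
  row 1: subtract 1/3×row2 = (0, 1, 0, -11/10)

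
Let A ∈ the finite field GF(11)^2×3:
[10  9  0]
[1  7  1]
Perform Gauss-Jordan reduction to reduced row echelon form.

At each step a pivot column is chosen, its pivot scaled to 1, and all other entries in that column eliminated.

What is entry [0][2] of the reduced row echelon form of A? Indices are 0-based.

[1] R0 /= 10  ⇒  (1, 2, 0)
     R1 -= 1·R0  ⇒  (0, 5, 1)
[2] R1 /= 5  ⇒  (0, 1, 9)
     R0 -= 2·R1  ⇒  (1, 0, 4)

M[0][2] = 4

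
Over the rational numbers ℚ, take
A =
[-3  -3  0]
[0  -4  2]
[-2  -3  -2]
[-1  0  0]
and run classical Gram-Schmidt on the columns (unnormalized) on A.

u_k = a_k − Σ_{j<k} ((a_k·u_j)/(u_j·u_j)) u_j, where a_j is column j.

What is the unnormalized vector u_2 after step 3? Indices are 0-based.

Step 1: u_0 = a_0 = (-3, 0, -2, -1).
Step 2: u_1 = a_1 − (15/14)·u_0 = (3/14, -4, -6/7, 15/14).
Step 3: u_2 = a_2 − (2/7)·u_0 − (-88/251)·u_1 = (234/251, 150/251, -434/251, 166/251).

u_2 = (234/251, 150/251, -434/251, 166/251)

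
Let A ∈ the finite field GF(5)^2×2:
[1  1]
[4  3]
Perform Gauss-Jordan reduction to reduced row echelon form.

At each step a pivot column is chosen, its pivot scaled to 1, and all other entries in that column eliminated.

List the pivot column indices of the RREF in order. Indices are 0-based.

[1] R0 /= 1  ⇒  (1, 1)
     R1 -= 4·R0  ⇒  (0, 4)
[2] R1 /= 4  ⇒  (0, 1)
     R0 -= 1·R1  ⇒  (1, 0)

pivot columns: 0, 1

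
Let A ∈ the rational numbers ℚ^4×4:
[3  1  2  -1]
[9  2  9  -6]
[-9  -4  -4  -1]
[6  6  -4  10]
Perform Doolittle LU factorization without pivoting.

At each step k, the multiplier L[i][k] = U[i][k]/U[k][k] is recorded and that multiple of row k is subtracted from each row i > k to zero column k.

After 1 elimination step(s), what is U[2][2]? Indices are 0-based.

[col 0] pivot 3
  R1 -= 3*R0 → (0, -1, 3, -3)  (L[1][0] := 3)
  R2 -= -3*R0 → (0, -1, 2, -4)  (L[2][0] := -3)
  R3 -= 2*R0 → (0, 4, -8, 12)  (L[3][0] := 2)

U[2][2] = 2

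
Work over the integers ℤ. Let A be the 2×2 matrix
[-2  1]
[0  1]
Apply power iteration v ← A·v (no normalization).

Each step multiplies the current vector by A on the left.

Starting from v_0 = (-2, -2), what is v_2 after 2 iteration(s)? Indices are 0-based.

v_0 = (-2, -2).
v_1 = A·v_0 = (2, -2).
v_2 = A·v_1 = (-6, -2).

v_2 = (-6, -2)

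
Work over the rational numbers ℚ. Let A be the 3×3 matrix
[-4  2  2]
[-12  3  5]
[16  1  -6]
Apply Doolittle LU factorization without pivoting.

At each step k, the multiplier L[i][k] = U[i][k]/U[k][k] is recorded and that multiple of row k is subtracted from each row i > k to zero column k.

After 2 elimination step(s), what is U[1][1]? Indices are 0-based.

U[1][1] = -3

[col 0] pivot -4
  R1 -= 3*R0 → (0, -3, -1)  (L[1][0] := 3)
  R2 -= -4*R0 → (0, 9, 2)  (L[2][0] := -4)
[col 1] pivot -3
  R2 -= -3*R1 → (0, 0, -1)  (L[2][1] := -3)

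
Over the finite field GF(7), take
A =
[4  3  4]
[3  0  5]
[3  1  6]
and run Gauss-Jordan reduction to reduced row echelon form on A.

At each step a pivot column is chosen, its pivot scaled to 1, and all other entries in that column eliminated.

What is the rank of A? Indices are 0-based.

rank = 3

pivot(0,0)=4: scale R0 → (1, 6, 1)
  clear (1,0): R1 −= (3)R0 → (0, 3, 2)
  clear (2,0): R2 −= (3)R0 → (0, 4, 3)
pivot(1,1)=3: scale R1 → (0, 1, 3)
  clear (0,1): R0 −= (6)R1 → (1, 0, 4)
  clear (2,1): R2 −= (4)R1 → (0, 0, 5)
pivot(2,2)=5: scale R2 → (0, 0, 1)
  clear (0,2): R0 −= (4)R2 → (1, 0, 0)
  clear (1,2): R1 −= (3)R2 → (0, 1, 0)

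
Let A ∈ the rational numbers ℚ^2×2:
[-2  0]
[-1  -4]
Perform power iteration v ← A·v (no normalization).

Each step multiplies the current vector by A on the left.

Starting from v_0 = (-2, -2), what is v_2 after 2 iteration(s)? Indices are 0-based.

v_2 = (-8, -44)

v_0 = (-2, -2).
v_1 = A·v_0 = (4, 10).
v_2 = A·v_1 = (-8, -44).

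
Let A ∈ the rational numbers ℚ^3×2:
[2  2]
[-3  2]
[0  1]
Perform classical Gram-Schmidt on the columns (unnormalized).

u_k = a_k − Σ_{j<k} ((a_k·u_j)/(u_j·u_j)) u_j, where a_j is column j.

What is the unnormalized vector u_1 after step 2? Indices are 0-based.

Step 1: u_0 = a_0 = (2, -3, 0).
Step 2: u_1 = a_1 − (-2/13)·u_0 = (30/13, 20/13, 1).

u_1 = (30/13, 20/13, 1)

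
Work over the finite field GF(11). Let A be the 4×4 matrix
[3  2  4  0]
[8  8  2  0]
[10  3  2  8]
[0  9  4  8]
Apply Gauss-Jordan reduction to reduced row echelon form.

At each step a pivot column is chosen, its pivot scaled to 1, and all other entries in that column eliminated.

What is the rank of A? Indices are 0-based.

[1] R0 /= 3  ⇒  (1, 8, 5, 0)
     R1 -= 8·R0  ⇒  (0, 10, 6, 0)
     R2 -= 10·R0  ⇒  (0, 0, 7, 8)
[2] R1 /= 10  ⇒  (0, 1, 5, 0)
     R0 -= 8·R1  ⇒  (1, 0, 9, 0)
     R3 -= 9·R1  ⇒  (0, 0, 3, 8)
[3] R2 /= 7  ⇒  (0, 0, 1, 9)
     R0 -= 9·R2  ⇒  (1, 0, 0, 7)
     R1 -= 5·R2  ⇒  (0, 1, 0, 10)
     R3 -= 3·R2  ⇒  (0, 0, 0, 3)
[4] R3 /= 3  ⇒  (0, 0, 0, 1)
     R0 -= 7·R3  ⇒  (1, 0, 0, 0)
     R1 -= 10·R3  ⇒  (0, 1, 0, 0)
     R2 -= 9·R3  ⇒  (0, 0, 1, 0)

rank = 4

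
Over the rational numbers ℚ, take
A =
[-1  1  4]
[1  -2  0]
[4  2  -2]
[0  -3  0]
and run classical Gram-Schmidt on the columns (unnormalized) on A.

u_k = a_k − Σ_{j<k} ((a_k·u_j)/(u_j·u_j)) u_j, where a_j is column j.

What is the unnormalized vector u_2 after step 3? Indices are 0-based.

Step 1: u_0 = a_0 = (-1, 1, 4, 0).
Step 2: u_1 = a_1 − (5/18)·u_0 = (23/18, -41/18, 8/9, -3).
Step 3: u_2 = a_2 − (-2/3)·u_0 − (60/299)·u_1 = (40/13, 336/299, 146/299, 180/299).

u_2 = (40/13, 336/299, 146/299, 180/299)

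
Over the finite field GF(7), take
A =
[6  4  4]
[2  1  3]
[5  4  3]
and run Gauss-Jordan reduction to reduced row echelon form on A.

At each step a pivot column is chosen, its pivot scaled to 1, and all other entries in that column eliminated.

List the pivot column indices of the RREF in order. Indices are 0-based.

step 1: normalize row 0 (÷6) = (1, 3, 3)
  row 1: subtract 2×row0 = (0, 2, 4)
  row 2: subtract 5×row0 = (0, 3, 2)
step 2: normalize row 1 (÷2) = (0, 1, 2)
  row 0: subtract 3×row1 = (1, 0, 4)
  row 2: subtract 3×row1 = (0, 0, 3)
step 3: normalize row 2 (÷3) = (0, 0, 1)
  row 0: subtract 4×row2 = (1, 0, 0)
  row 1: subtract 2×row2 = (0, 1, 0)

pivot columns: 0, 1, 2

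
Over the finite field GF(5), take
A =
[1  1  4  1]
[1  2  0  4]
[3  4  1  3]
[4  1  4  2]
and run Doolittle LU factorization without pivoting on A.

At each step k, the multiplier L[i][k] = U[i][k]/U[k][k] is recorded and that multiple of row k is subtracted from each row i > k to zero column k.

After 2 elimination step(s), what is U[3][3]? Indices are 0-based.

k=0: U[0][0]=1
  eliminate (1,0): mult=1, new row 1: (0, 1, 1, 3); set L[1][0]=1
  eliminate (2,0): mult=3, new row 2: (0, 1, 4, 0); set L[2][0]=3
  eliminate (3,0): mult=4, new row 3: (0, 2, 3, 3); set L[3][0]=4
k=1: U[1][1]=1
  eliminate (2,1): mult=1, new row 2: (0, 0, 3, 2); set L[2][1]=1
  eliminate (3,1): mult=2, new row 3: (0, 0, 1, 2); set L[3][1]=2

U[3][3] = 2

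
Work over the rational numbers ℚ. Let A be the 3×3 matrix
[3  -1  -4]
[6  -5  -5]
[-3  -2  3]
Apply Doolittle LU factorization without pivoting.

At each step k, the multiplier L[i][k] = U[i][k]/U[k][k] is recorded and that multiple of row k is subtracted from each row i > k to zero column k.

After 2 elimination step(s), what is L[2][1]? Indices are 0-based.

L[2][1] = 1

Step 1: pivot at (0,0) is 3.
  row1 ← row1 − (2)·row0  ⇒  L[1][0]=2, U row1=(0, -3, 3)
  row2 ← row2 − (-1)·row0  ⇒  L[2][0]=-1, U row2=(0, -3, -1)
Step 2: pivot at (1,1) is -3.
  row2 ← row2 − (1)·row1  ⇒  L[2][1]=1, U row2=(0, 0, -4)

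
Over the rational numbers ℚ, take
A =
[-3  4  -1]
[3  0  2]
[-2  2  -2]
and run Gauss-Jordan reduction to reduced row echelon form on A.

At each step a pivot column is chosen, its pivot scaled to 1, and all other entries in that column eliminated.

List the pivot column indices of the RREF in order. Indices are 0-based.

pivot columns: 0, 1, 2

step 1: normalize row 0 (÷-3) = (1, -4/3, 1/3)
  row 1: subtract 3×row0 = (0, 4, 1)
  row 2: subtract -2×row0 = (0, -2/3, -4/3)
step 2: normalize row 1 (÷4) = (0, 1, 1/4)
  row 0: subtract -4/3×row1 = (1, 0, 2/3)
  row 2: subtract -2/3×row1 = (0, 0, -7/6)
step 3: normalize row 2 (÷-7/6) = (0, 0, 1)
  row 0: subtract 2/3×row2 = (1, 0, 0)
  row 1: subtract 1/4×row2 = (0, 1, 0)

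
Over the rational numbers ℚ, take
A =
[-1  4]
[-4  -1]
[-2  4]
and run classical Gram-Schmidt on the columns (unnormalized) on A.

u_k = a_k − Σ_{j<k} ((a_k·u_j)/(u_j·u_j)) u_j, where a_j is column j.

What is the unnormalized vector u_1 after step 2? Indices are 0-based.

u_1 = (76/21, -53/21, 68/21)

Step 1: u_0 = a_0 = (-1, -4, -2).
Step 2: u_1 = a_1 − (-8/21)·u_0 = (76/21, -53/21, 68/21).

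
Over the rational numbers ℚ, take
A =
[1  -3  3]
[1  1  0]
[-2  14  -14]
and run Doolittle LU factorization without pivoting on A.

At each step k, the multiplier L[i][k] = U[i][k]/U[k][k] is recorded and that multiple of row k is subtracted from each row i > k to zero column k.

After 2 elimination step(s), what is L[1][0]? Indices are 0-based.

L[1][0] = 1

k=0: U[0][0]=1
  eliminate (1,0): mult=1, new row 1: (0, 4, -3); set L[1][0]=1
  eliminate (2,0): mult=-2, new row 2: (0, 8, -8); set L[2][0]=-2
k=1: U[1][1]=4
  eliminate (2,1): mult=2, new row 2: (0, 0, -2); set L[2][1]=2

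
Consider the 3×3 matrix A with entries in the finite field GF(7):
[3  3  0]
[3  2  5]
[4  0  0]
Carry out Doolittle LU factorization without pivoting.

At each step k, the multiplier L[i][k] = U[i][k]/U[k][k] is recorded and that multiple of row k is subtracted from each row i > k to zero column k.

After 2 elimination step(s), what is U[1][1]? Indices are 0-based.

U[1][1] = 6

[col 0] pivot 3
  R1 -= 1*R0 → (0, 6, 5)  (L[1][0] := 1)
  R2 -= 6*R0 → (0, 3, 0)  (L[2][0] := 6)
[col 1] pivot 6
  R2 -= 4*R1 → (0, 0, 1)  (L[2][1] := 4)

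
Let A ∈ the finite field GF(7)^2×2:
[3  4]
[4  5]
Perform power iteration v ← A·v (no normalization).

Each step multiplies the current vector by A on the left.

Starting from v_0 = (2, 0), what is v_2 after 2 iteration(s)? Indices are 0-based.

v_2 = (1, 1)

v_0 = (2, 0).
v_1 = A·v_0 = (6, 1).
v_2 = A·v_1 = (1, 1).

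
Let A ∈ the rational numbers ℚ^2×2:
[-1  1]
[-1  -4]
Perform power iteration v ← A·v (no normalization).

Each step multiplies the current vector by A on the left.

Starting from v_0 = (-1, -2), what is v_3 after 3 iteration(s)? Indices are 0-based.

v_0 = (-1, -2).
v_1 = A·v_0 = (-1, 9).
v_2 = A·v_1 = (10, -35).
v_3 = A·v_2 = (-45, 130).

v_3 = (-45, 130)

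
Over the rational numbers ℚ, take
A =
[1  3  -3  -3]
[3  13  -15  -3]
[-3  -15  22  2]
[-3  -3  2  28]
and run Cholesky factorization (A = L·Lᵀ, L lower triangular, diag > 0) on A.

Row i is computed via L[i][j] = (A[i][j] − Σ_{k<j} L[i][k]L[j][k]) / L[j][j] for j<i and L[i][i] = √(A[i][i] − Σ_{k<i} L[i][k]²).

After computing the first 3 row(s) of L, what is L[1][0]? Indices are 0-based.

L[1][0] = 3

Step 1: L[0][0] = √(1) = 1.
  L[1][0] = (3) / L[0][0] = 3.
Step 2: L[1][1] = √(4) = 2.
  L[2][0] = (-3) / L[0][0] = -3.
  L[2][1] = (-6) / L[1][1] = -3.
Step 3: L[2][2] = √(4) = 2.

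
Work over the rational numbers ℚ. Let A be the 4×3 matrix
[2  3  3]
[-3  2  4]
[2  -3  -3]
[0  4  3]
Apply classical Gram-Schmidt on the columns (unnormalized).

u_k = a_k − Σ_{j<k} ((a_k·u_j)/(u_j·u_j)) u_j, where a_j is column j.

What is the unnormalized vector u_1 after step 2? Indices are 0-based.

Step 1: u_0 = a_0 = (2, -3, 2, 0).
Step 2: u_1 = a_1 − (-6/17)·u_0 = (63/17, 16/17, -39/17, 4).

u_1 = (63/17, 16/17, -39/17, 4)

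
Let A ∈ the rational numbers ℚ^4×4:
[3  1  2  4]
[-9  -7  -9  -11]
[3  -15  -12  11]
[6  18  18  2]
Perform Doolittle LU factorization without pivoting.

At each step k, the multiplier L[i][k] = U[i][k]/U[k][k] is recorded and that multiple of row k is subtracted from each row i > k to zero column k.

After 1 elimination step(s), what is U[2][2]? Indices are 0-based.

U[2][2] = -14

Step 1: pivot at (0,0) is 3.
  row1 ← row1 − (-3)·row0  ⇒  L[1][0]=-3, U row1=(0, -4, -3, 1)
  row2 ← row2 − (1)·row0  ⇒  L[2][0]=1, U row2=(0, -16, -14, 7)
  row3 ← row3 − (2)·row0  ⇒  L[3][0]=2, U row3=(0, 16, 14, -6)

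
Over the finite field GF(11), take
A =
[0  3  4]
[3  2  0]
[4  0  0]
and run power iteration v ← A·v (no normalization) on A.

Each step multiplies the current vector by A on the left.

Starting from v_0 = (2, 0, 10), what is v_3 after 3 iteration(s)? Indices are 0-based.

v_0 = (2, 0, 10).
v_1 = A·v_0 = (7, 6, 8).
v_2 = A·v_1 = (6, 0, 6).
v_3 = A·v_2 = (2, 7, 2).

v_3 = (2, 7, 2)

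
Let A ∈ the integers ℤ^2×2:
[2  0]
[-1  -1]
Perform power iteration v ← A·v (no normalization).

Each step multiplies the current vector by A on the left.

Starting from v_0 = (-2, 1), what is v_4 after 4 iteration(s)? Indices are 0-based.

v_0 = (-2, 1).
v_1 = A·v_0 = (-4, 1).
v_2 = A·v_1 = (-8, 3).
v_3 = A·v_2 = (-16, 5).
v_4 = A·v_3 = (-32, 11).

v_4 = (-32, 11)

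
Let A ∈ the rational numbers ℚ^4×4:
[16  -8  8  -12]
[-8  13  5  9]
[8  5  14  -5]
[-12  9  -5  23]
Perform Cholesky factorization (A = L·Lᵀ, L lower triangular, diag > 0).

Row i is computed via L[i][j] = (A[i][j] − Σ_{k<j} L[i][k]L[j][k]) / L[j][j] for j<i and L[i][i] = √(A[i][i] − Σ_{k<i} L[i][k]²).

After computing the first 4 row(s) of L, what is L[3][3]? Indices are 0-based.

Step 1: L[0][0] = √(16) = 4.
  L[1][0] = (-8) / L[0][0] = -2.
Step 2: L[1][1] = √(9) = 3.
  L[2][0] = (8) / L[0][0] = 2.
  L[2][1] = (9) / L[1][1] = 3.
Step 3: L[2][2] = √(1) = 1.
  L[3][0] = (-12) / L[0][0] = -3.
  L[3][1] = (3) / L[1][1] = 1.
  L[3][2] = (-2) / L[2][2] = -2.
Step 4: L[3][3] = √(9) = 3.

L[3][3] = 3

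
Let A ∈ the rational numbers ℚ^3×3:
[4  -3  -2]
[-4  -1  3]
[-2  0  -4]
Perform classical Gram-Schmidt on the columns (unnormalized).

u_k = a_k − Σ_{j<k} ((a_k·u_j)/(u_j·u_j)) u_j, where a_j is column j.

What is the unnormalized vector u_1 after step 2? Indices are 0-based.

u_1 = (-19/9, -17/9, -4/9)

Step 1: u_0 = a_0 = (4, -4, -2).
Step 2: u_1 = a_1 − (-2/9)·u_0 = (-19/9, -17/9, -4/9).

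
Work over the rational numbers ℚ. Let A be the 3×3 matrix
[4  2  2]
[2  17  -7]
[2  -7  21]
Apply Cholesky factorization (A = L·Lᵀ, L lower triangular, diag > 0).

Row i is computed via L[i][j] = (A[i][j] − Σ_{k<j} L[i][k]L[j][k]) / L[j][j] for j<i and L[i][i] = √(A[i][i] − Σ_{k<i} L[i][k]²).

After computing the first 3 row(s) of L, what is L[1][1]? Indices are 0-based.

L[1][1] = 4

Step 1: L[0][0] = √(4) = 2.
  L[1][0] = (2) / L[0][0] = 1.
Step 2: L[1][1] = √(16) = 4.
  L[2][0] = (2) / L[0][0] = 1.
  L[2][1] = (-8) / L[1][1] = -2.
Step 3: L[2][2] = √(16) = 4.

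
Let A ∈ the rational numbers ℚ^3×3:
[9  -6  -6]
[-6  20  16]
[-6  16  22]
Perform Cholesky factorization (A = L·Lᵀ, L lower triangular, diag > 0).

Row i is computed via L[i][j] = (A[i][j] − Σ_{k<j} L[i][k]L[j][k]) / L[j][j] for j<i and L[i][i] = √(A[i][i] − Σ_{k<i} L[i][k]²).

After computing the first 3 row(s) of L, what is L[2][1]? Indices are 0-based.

Step 1: L[0][0] = √(9) = 3.
  L[1][0] = (-6) / L[0][0] = -2.
Step 2: L[1][1] = √(16) = 4.
  L[2][0] = (-6) / L[0][0] = -2.
  L[2][1] = (12) / L[1][1] = 3.
Step 3: L[2][2] = √(9) = 3.

L[2][1] = 3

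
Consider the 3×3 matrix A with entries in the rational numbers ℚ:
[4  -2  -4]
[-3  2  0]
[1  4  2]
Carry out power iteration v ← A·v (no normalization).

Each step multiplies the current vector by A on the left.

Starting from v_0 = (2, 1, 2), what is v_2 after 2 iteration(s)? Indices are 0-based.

v_0 = (2, 1, 2).
v_1 = A·v_0 = (-2, -4, 10).
v_2 = A·v_1 = (-40, -2, 2).

v_2 = (-40, -2, 2)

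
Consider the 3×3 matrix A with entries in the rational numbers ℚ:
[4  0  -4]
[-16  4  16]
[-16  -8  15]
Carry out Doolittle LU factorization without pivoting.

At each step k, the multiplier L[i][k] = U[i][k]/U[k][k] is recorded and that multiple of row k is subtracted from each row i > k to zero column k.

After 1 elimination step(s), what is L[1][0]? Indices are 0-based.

Step 1: pivot at (0,0) is 4.
  row1 ← row1 − (-4)·row0  ⇒  L[1][0]=-4, U row1=(0, 4, 0)
  row2 ← row2 − (-4)·row0  ⇒  L[2][0]=-4, U row2=(0, -8, -1)

L[1][0] = -4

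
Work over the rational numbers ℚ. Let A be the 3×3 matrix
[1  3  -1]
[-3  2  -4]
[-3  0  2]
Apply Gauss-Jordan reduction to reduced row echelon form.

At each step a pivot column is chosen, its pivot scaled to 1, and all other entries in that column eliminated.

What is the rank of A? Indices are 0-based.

[1] R0 /= 1  ⇒  (1, 3, -1)
     R1 -= -3·R0  ⇒  (0, 11, -7)
     R2 -= -3·R0  ⇒  (0, 9, -1)
[2] R1 /= 11  ⇒  (0, 1, -7/11)
     R0 -= 3·R1  ⇒  (1, 0, 10/11)
     R2 -= 9·R1  ⇒  (0, 0, 52/11)
[3] R2 /= 52/11  ⇒  (0, 0, 1)
     R0 -= 10/11·R2  ⇒  (1, 0, 0)
     R1 -= -7/11·R2  ⇒  (0, 1, 0)

rank = 3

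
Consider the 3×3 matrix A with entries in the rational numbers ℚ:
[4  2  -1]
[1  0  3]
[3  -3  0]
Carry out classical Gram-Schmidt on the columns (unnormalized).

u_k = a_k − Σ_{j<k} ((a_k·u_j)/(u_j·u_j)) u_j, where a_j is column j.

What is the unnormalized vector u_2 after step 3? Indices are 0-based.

Step 1: u_0 = a_0 = (4, 1, 3).
Step 2: u_1 = a_1 − (-1/26)·u_0 = (28/13, 1/26, -75/26).
Step 3: u_2 = a_2 − (-1/26)·u_0 − (-53/337)·u_1 = (-171/337, 1026/337, -114/337).

u_2 = (-171/337, 1026/337, -114/337)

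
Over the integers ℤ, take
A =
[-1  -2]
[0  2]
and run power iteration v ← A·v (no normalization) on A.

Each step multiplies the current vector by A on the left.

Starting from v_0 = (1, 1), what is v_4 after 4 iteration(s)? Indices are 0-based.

v_0 = (1, 1).
v_1 = A·v_0 = (-3, 2).
v_2 = A·v_1 = (-1, 4).
v_3 = A·v_2 = (-7, 8).
v_4 = A·v_3 = (-9, 16).

v_4 = (-9, 16)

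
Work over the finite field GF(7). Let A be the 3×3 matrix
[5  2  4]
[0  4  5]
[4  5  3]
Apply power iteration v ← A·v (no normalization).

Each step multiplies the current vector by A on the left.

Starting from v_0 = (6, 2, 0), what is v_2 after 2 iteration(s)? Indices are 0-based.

v_0 = (6, 2, 0).
v_1 = A·v_0 = (6, 1, 6).
v_2 = A·v_1 = (0, 6, 5).

v_2 = (0, 6, 5)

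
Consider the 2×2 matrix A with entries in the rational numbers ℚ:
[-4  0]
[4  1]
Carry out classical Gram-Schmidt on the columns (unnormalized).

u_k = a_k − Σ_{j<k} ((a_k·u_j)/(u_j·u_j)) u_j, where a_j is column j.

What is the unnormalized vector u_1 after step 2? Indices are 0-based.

Step 1: u_0 = a_0 = (-4, 4).
Step 2: u_1 = a_1 − (1/8)·u_0 = (1/2, 1/2).

u_1 = (1/2, 1/2)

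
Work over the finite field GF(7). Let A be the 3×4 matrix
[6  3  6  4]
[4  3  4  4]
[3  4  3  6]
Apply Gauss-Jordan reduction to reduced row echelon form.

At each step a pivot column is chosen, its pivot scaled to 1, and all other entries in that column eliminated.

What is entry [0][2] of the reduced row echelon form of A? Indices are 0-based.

M[0][2] = 1

step 1: normalize row 0 (÷6) = (1, 4, 1, 3)
  row 1: subtract 4×row0 = (0, 1, 0, 6)
  row 2: subtract 3×row0 = (0, 6, 0, 4)
step 2: normalize row 1 (÷1) = (0, 1, 0, 6)
  row 0: subtract 4×row1 = (1, 0, 1, 0)
  row 2: subtract 6×row1 = (0, 0, 0, 3)
skip col 2 (zero from row 2)
step 3: normalize row 2 (÷3) = (0, 0, 0, 1)
  row 1: subtract 6×row2 = (0, 1, 0, 0)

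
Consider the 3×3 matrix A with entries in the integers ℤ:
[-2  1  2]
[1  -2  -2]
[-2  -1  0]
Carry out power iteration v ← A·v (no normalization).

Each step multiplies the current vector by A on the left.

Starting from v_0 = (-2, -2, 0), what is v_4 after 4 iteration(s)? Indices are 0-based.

v_0 = (-2, -2, 0).
v_1 = A·v_0 = (2, 2, 6).
v_2 = A·v_1 = (10, -14, -6).
v_3 = A·v_2 = (-46, 50, -6).
v_4 = A·v_3 = (130, -134, 42).

v_4 = (130, -134, 42)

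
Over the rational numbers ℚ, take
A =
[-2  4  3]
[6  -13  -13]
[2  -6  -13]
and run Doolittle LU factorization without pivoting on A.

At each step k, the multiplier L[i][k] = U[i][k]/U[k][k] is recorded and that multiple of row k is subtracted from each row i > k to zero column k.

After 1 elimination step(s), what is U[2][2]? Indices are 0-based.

U[2][2] = -10

Step 1: pivot at (0,0) is -2.
  row1 ← row1 − (-3)·row0  ⇒  L[1][0]=-3, U row1=(0, -1, -4)
  row2 ← row2 − (-1)·row0  ⇒  L[2][0]=-1, U row2=(0, -2, -10)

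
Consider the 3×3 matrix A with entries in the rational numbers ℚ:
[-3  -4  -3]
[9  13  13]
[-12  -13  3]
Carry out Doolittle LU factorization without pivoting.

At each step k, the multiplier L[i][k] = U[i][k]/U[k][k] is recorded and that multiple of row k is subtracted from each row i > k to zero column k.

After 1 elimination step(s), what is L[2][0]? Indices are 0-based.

L[2][0] = 4

[col 0] pivot -3
  R1 -= -3*R0 → (0, 1, 4)  (L[1][0] := -3)
  R2 -= 4*R0 → (0, 3, 15)  (L[2][0] := 4)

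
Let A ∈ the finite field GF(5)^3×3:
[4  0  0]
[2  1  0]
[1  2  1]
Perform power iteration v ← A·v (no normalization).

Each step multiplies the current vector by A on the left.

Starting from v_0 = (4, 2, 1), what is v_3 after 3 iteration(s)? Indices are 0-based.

v_0 = (4, 2, 1).
v_1 = A·v_0 = (1, 0, 4).
v_2 = A·v_1 = (4, 2, 0).
v_3 = A·v_2 = (1, 0, 3).

v_3 = (1, 0, 3)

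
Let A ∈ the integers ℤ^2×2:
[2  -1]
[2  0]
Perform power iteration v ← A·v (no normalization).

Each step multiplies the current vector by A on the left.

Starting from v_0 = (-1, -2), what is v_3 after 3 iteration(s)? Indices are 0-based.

v_3 = (4, 4)

v_0 = (-1, -2).
v_1 = A·v_0 = (0, -2).
v_2 = A·v_1 = (2, 0).
v_3 = A·v_2 = (4, 4).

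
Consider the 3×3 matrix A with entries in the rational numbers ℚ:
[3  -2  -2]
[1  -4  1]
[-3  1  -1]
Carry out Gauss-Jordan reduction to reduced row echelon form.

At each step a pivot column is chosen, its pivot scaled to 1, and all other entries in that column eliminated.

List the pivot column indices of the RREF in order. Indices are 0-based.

pivot columns: 0, 1, 2

pivot(0,0)=3: scale R0 → (1, -2/3, -2/3)
  clear (1,0): R1 −= (1)R0 → (0, -10/3, 5/3)
  clear (2,0): R2 −= (-3)R0 → (0, -1, -3)
pivot(1,1)=-10/3: scale R1 → (0, 1, -1/2)
  clear (0,1): R0 −= (-2/3)R1 → (1, 0, -1)
  clear (2,1): R2 −= (-1)R1 → (0, 0, -7/2)
pivot(2,2)=-7/2: scale R2 → (0, 0, 1)
  clear (0,2): R0 −= (-1)R2 → (1, 0, 0)
  clear (1,2): R1 −= (-1/2)R2 → (0, 1, 0)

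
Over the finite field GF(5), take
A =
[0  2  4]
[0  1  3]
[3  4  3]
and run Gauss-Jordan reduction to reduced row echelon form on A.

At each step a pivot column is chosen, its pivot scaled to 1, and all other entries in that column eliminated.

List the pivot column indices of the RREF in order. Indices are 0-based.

pivot columns: 0, 1, 2

pivot(0,0): swap R0↔R2
pivot(0,0)=3: scale R0 → (1, 3, 1)
pivot(1,1)=1: scale R1 → (0, 1, 3)
  clear (0,1): R0 −= (3)R1 → (1, 0, 2)
  clear (2,1): R2 −= (2)R1 → (0, 0, 3)
pivot(2,2)=3: scale R2 → (0, 0, 1)
  clear (0,2): R0 −= (2)R2 → (1, 0, 0)
  clear (1,2): R1 −= (3)R2 → (0, 1, 0)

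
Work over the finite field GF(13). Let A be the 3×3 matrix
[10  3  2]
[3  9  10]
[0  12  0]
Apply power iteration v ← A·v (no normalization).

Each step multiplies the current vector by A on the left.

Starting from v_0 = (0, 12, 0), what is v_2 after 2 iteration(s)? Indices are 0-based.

v_2 = (10, 11, 9)

v_0 = (0, 12, 0).
v_1 = A·v_0 = (10, 4, 1).
v_2 = A·v_1 = (10, 11, 9).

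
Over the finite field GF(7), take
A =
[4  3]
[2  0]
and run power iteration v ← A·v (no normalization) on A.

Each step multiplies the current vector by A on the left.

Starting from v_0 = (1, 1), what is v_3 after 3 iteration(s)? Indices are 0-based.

v_3 = (3, 5)

v_0 = (1, 1).
v_1 = A·v_0 = (0, 2).
v_2 = A·v_1 = (6, 0).
v_3 = A·v_2 = (3, 5).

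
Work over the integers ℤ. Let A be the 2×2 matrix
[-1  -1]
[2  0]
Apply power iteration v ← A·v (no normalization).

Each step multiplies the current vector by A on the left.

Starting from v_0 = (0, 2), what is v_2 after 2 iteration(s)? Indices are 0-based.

v_2 = (2, -4)

v_0 = (0, 2).
v_1 = A·v_0 = (-2, 0).
v_2 = A·v_1 = (2, -4).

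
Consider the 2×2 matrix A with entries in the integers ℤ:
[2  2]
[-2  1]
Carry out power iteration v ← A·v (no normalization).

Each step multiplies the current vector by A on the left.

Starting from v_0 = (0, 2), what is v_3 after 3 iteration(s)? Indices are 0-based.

v_0 = (0, 2).
v_1 = A·v_0 = (4, 2).
v_2 = A·v_1 = (12, -6).
v_3 = A·v_2 = (12, -30).

v_3 = (12, -30)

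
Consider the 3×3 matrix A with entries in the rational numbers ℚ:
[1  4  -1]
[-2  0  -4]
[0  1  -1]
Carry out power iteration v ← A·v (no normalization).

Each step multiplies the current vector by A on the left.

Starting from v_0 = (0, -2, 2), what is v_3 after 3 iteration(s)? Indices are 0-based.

v_3 = (110, 92, 40)

v_0 = (0, -2, 2).
v_1 = A·v_0 = (-10, -8, -4).
v_2 = A·v_1 = (-38, 36, -4).
v_3 = A·v_2 = (110, 92, 40).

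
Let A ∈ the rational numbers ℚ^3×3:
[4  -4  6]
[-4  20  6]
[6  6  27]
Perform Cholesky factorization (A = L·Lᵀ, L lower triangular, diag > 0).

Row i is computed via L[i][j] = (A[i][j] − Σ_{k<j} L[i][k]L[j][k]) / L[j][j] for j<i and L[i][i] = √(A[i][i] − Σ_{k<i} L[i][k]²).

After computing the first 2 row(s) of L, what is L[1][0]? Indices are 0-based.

L[1][0] = -2

Step 1: L[0][0] = √(4) = 2.
  L[1][0] = (-4) / L[0][0] = -2.
Step 2: L[1][1] = √(16) = 4.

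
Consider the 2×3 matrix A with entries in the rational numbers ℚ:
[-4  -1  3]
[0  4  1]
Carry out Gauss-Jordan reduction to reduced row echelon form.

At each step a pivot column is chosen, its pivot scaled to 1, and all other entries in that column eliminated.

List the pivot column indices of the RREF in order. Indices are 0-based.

pivot columns: 0, 1

pivot(0,0)=-4: scale R0 → (1, 1/4, -3/4)
pivot(1,1)=4: scale R1 → (0, 1, 1/4)
  clear (0,1): R0 −= (1/4)R1 → (1, 0, -13/16)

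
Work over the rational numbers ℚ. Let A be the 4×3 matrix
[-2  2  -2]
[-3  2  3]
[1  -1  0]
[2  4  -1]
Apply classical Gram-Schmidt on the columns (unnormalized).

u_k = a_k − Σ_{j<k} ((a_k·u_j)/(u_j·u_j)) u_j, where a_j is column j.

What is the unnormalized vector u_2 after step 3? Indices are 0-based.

u_2 = (-1130/441, 298/147, 124/441, 149/441)

Step 1: u_0 = a_0 = (-2, -3, 1, 2).
Step 2: u_1 = a_1 − (-1/6)·u_0 = (5/3, 3/2, -5/6, 13/3).
Step 3: u_2 = a_2 − (-7/18)·u_0 − (-19/147)·u_1 = (-1130/441, 298/147, 124/441, 149/441).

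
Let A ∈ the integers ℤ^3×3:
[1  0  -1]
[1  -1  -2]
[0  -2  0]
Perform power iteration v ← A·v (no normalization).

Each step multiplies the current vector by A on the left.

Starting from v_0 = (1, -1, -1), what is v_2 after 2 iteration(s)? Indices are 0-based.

v_2 = (0, -6, -8)

v_0 = (1, -1, -1).
v_1 = A·v_0 = (2, 4, 2).
v_2 = A·v_1 = (0, -6, -8).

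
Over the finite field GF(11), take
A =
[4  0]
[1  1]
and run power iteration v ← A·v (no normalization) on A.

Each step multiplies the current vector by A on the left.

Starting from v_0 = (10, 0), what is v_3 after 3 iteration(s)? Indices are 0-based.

v_3 = (2, 1)

v_0 = (10, 0).
v_1 = A·v_0 = (7, 10).
v_2 = A·v_1 = (6, 6).
v_3 = A·v_2 = (2, 1).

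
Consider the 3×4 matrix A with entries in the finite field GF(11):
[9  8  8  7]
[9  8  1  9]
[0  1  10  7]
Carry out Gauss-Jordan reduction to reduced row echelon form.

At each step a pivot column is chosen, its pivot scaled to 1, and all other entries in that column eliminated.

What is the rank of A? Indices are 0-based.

step 1: normalize row 0 (÷9) = (1, 7, 7, 2)
  row 1: subtract 9×row0 = (0, 0, 4, 2)
step 2: exchange rows 1,2
step 2: normalize row 1 (÷1) = (0, 1, 10, 7)
  row 0: subtract 7×row1 = (1, 0, 3, 8)
step 3: normalize row 2 (÷4) = (0, 0, 1, 6)
  row 0: subtract 3×row2 = (1, 0, 0, 1)
  row 1: subtract 10×row2 = (0, 1, 0, 2)

rank = 3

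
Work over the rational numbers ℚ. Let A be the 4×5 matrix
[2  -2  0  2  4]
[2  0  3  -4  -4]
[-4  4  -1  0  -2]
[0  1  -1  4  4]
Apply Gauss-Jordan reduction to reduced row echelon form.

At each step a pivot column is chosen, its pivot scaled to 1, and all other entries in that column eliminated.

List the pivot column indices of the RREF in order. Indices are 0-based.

pivot columns: 0, 1, 2, 3

[1] R0 /= 2  ⇒  (1, -1, 0, 1, 2)
     R1 -= 2·R0  ⇒  (0, 2, 3, -6, -8)
     R2 -= -4·R0  ⇒  (0, 0, -1, 4, 6)
[2] R1 /= 2  ⇒  (0, 1, 3/2, -3, -4)
     R0 -= -1·R1  ⇒  (1, 0, 3/2, -2, -2)
     R3 -= 1·R1  ⇒  (0, 0, -5/2, 7, 8)
[3] R2 /= -1  ⇒  (0, 0, 1, -4, -6)
     R0 -= 3/2·R2  ⇒  (1, 0, 0, 4, 7)
     R1 -= 3/2·R2  ⇒  (0, 1, 0, 3, 5)
     R3 -= -5/2·R2  ⇒  (0, 0, 0, -3, -7)
[4] R3 /= -3  ⇒  (0, 0, 0, 1, 7/3)
     R0 -= 4·R3  ⇒  (1, 0, 0, 0, -7/3)
     R1 -= 3·R3  ⇒  (0, 1, 0, 0, -2)
     R2 -= -4·R3  ⇒  (0, 0, 1, 0, 10/3)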